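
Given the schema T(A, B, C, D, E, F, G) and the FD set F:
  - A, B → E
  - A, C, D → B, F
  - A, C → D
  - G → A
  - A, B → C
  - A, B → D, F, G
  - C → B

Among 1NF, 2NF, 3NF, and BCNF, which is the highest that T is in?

3NF

Candidate keys: {A, B}, {A, C}, {B, G}, {C, G}. Prime attributes: {A, B, C, G}.
For G → A we have {G}⁺ = {A, G}; {G} is not a superkey, so BCNF fails.
But every attribute on its right side ({A}) is prime, and the same holds for every other non-superkey FD, so 3NF still holds.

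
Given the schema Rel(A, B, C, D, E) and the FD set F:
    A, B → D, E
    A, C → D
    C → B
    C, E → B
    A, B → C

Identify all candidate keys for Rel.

No FD produces {A}, so it must be in every candidate key.
{A, B}⁺ = {A, B, C, D, E} — all of the relation — so {A, B} is a candidate key.
{A, C}⁺ = {A, B, C, D, E} — all of the relation — so {A, C} is a candidate key.
Any other superkey properly contains one of these, so there are no further candidate keys.

{A, B}, {A, C}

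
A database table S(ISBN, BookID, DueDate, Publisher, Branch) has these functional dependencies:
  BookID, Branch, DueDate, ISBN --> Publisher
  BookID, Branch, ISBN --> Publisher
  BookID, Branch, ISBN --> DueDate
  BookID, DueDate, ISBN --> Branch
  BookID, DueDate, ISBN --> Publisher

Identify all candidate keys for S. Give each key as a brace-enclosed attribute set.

{BookID, Branch, ISBN}, {BookID, DueDate, ISBN}

{BookID, ISBN} never appear on the right of any FD, so every key must include all of them.
Closure of {BookID, Branch, ISBN} is {BookID, Branch, DueDate, ISBN, Publisher}, the whole schema; {BookID, Branch, ISBN} is a candidate key.
Closure of {BookID, DueDate, ISBN} is {BookID, Branch, DueDate, ISBN, Publisher}, the whole schema; {BookID, DueDate, ISBN} is a candidate key.
No proper subset of any of these is a key, and no other minimal superkey exists.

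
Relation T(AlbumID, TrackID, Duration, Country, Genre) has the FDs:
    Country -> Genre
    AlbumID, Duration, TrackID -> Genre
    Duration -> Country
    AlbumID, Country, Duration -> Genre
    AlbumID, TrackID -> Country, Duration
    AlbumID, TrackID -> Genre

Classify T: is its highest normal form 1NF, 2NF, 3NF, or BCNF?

2NF

Candidate key: {AlbumID, TrackID}. Prime attributes: {AlbumID, TrackID}.
For Country -> Genre we have {Country}⁺ = {Country, Genre}; {Country} is not a superkey, so BCNF fails.
Because {Genre} is non-prime and the left side of Country -> Genre is not a superkey, the relation is not in 3NF.
No proper subset of a key has a non-prime attribute in its closure, so there is no partial dependency; 2NF holds.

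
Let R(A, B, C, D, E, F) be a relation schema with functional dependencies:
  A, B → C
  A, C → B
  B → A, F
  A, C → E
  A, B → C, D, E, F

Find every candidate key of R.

{A, C}, {B}

{B}⁺ = {A, B, C, D, E, F}, which is every attribute, so {B} is a candidate key.
{A, C}⁺ = {A, B, C, D, E, F}, which is every attribute, so {A, C} is a candidate key.
Any other superkey properly contains one of these, so there are no further candidate keys.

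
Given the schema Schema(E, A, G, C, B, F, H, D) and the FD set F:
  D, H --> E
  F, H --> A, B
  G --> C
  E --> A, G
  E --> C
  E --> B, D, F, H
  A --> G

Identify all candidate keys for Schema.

{D, H}, {E}

{E}⁺ = {A, B, C, D, E, F, G, H} — all of the relation — so {E} is a candidate key.
{D, H}⁺ = {A, B, C, D, E, F, G, H} — all of the relation — so {D, H} is a candidate key.
Any other superkey properly contains one of these, so there are no further candidate keys.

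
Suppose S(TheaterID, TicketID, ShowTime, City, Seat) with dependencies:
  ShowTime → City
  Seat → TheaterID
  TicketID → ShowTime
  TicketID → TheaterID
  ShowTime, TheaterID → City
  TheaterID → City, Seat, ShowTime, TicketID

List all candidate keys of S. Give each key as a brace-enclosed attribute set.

Closure of {Seat} is {City, Seat, ShowTime, TheaterID, TicketID}, the whole schema; {Seat} is a candidate key.
Closure of {TheaterID} is {City, Seat, ShowTime, TheaterID, TicketID}, the whole schema; {TheaterID} is a candidate key.
Closure of {TicketID} is {City, Seat, ShowTime, TheaterID, TicketID}, the whole schema; {TicketID} is a candidate key.
No proper subset of any of these is a key, and no other minimal superkey exists.

{Seat}, {TheaterID}, {TicketID}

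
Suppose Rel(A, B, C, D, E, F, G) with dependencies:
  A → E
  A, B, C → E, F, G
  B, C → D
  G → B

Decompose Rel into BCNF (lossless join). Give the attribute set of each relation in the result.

{A, C, F, G}; {A, E}; {B, C, D}; {B, G}

Candidate keys of the original relation: {A, B, C}, {A, C, G}.
In {A, B, C, D, E, F, G}, {A} is not a superkey ({A}⁺ restricted to this set is {A, E}), so split on A → E into {A, E} and {A, B, C, D, F, G}.
{A, E} is in BCNF.
In {A, B, C, D, F, G}, {B, C} is not a superkey ({B, C}⁺ restricted to this set is {B, C, D}), so split on B, C → D into {B, C, D} and {A, B, C, F, G}.
{B, C, D} is in BCNF.
In {A, B, C, F, G}, {G} is not a superkey ({G}⁺ restricted to this set is {B, G}), so split on G → B into {B, G} and {A, C, F, G}.
{B, G} is in BCNF.
{A, C, F, G} is in BCNF.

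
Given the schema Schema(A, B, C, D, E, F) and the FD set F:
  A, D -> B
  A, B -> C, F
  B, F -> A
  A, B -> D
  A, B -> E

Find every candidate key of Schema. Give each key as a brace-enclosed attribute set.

{A, B}, {A, D}, {B, F}

Closure of {A, B} is {A, B, C, D, E, F}, the whole schema; {A, B} is a candidate key.
Closure of {A, D} is {A, B, C, D, E, F}, the whole schema; {A, D} is a candidate key.
Closure of {B, F} is {A, B, C, D, E, F}, the whole schema; {B, F} is a candidate key.
Any other superkey properly contains one of these, so there are no further candidate keys.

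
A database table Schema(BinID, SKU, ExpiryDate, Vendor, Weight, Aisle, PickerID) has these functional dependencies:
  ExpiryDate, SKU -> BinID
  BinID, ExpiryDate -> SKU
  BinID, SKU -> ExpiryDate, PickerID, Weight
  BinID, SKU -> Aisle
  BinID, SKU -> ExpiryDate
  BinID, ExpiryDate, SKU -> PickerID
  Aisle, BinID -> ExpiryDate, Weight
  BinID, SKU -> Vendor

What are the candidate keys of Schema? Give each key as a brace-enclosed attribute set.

{Aisle, BinID}, {BinID, ExpiryDate}, {BinID, SKU}, {ExpiryDate, SKU}

{Aisle, BinID}⁺ = {Aisle, BinID, ExpiryDate, PickerID, SKU, Vendor, Weight}, which is every attribute, so {Aisle, BinID} is a candidate key.
{BinID, ExpiryDate}⁺ = {Aisle, BinID, ExpiryDate, PickerID, SKU, Vendor, Weight}, which is every attribute, so {BinID, ExpiryDate} is a candidate key.
{BinID, SKU}⁺ = {Aisle, BinID, ExpiryDate, PickerID, SKU, Vendor, Weight}, which is every attribute, so {BinID, SKU} is a candidate key.
{ExpiryDate, SKU}⁺ = {Aisle, BinID, ExpiryDate, PickerID, SKU, Vendor, Weight}, which is every attribute, so {ExpiryDate, SKU} is a candidate key.
These are minimal and exhaustive — every other superkey contains one of them.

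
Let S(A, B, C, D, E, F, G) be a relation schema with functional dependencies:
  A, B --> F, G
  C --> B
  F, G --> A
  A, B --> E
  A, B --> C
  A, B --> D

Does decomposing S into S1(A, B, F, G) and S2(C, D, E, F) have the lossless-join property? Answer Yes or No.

No

S1 ∩ S2 = {F}; its closure under F is {F}.
Neither S1 nor S2 is contained in that closure, so the decomposition is lossy.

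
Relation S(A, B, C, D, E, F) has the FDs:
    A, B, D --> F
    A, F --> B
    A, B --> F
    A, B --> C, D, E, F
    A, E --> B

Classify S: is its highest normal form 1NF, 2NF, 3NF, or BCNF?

BCNF

Candidate keys: {A, B}, {A, E}, {A, F}. Prime attributes: {A, B, E, F}.
Each dependency's left side is a superkey — BCNF holds.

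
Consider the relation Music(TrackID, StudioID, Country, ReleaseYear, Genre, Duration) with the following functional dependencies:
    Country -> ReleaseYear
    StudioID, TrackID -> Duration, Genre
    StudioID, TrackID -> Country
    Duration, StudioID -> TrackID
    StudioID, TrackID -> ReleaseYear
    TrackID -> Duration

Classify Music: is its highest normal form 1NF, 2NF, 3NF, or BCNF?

2NF

Candidate keys: {Duration, StudioID}, {StudioID, TrackID}. Prime attributes: {Duration, StudioID, TrackID}.
For Country -> ReleaseYear we have {Country}⁺ = {Country, ReleaseYear}; {Country} is not a superkey, so BCNF fails.
Because {ReleaseYear} is non-prime and the left side of Country -> ReleaseYear is not a superkey, the relation is not in 3NF.
No non-prime attribute depends on a proper subset of any candidate key, so 2NF holds.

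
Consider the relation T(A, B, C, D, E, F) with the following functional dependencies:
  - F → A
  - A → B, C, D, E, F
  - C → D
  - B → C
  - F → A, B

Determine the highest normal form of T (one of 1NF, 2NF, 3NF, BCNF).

Candidate keys: {A}, {F}. Prime attributes: {A, F}.
For C → D we have {C}⁺ = {C, D}; {C} is not a superkey, so BCNF fails.
Because {D} is non-prime and the left side of C → D is not a superkey, the relation is not in 3NF.
Every candidate key is a single attribute, so no partial dependency is possible; 2NF holds.

2NF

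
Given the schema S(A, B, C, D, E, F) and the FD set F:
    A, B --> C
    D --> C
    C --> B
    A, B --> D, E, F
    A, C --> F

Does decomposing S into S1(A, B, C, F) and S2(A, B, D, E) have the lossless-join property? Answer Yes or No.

Yes

S1 ∩ S2 = {A, B}; its closure under F is {A, B, C, D, E, F}.
This includes all of S1, so the common attributes are a superkey of S1 — the join is lossless.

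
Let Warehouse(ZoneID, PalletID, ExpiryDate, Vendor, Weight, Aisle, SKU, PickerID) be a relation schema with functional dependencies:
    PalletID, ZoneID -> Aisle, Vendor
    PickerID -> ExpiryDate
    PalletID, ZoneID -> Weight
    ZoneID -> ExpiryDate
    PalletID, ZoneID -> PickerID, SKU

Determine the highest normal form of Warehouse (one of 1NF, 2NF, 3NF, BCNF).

1NF

Candidate key: {PalletID, ZoneID}. Prime attributes: {PalletID, ZoneID}.
PickerID -> ExpiryDate: {PickerID}⁺ = {ExpiryDate, PickerID}, which is not all of the attributes, so the left side is not a superkey — BCNF is violated.
PickerID -> ExpiryDate determines the non-prime attribute {ExpiryDate} from a non-superkey — 3NF is violated.
{ZoneID} is a proper subset of the key {PalletID, ZoneID}, and {ZoneID}⁺ contains the non-prime attribute {ExpiryDate} — a partial dependency, so 2NF is violated.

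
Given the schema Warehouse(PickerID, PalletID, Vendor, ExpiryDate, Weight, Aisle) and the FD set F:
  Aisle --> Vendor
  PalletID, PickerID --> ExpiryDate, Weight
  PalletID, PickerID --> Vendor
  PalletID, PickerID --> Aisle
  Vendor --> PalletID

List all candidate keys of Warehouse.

{Aisle, PickerID}, {PalletID, PickerID}, {PickerID, Vendor}

Attributes never on any right-hand side: {PickerID} — every candidate key must contain it.
{Aisle, PickerID}⁺ = {Aisle, ExpiryDate, PalletID, PickerID, Vendor, Weight} — all of the relation — so {Aisle, PickerID} is a candidate key.
{PalletID, PickerID}⁺ = {Aisle, ExpiryDate, PalletID, PickerID, Vendor, Weight} — all of the relation — so {PalletID, PickerID} is a candidate key.
{PickerID, Vendor}⁺ = {Aisle, ExpiryDate, PalletID, PickerID, Vendor, Weight} — all of the relation — so {PickerID, Vendor} is a candidate key.
No proper subset of any of these is a key, and no other minimal superkey exists.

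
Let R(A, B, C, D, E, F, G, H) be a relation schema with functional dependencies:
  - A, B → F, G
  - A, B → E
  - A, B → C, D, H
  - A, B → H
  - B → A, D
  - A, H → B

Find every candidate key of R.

{B}⁺ = {A, B, C, D, E, F, G, H} — all of the relation — so {B} is a candidate key.
{A, H}⁺ = {A, B, C, D, E, F, G, H} — all of the relation — so {A, H} is a candidate key.
No proper subset of any of these is a key, and no other minimal superkey exists.

{A, H}, {B}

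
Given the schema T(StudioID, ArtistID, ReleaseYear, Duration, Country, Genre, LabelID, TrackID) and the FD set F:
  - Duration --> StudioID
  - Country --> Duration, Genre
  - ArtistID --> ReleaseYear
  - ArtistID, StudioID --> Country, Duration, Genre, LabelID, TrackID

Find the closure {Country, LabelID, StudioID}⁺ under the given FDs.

Start with {Country, LabelID, StudioID}.
Country --> Duration, Genre applies; add {Duration, Genre} → now {Country, Duration, Genre, LabelID, StudioID}.
No further FD applies.

{Country, Duration, Genre, LabelID, StudioID}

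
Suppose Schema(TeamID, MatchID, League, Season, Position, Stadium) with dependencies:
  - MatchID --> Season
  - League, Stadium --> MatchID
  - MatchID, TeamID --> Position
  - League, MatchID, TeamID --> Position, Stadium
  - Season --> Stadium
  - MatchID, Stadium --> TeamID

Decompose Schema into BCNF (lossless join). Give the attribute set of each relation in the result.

Candidate keys of the original relation: {League, MatchID}, {League, Season}, {League, Stadium}.
{League, MatchID, Position, Season, Stadium, TeamID}: {MatchID} determines {MatchID, Position, Season, Stadium, TeamID} here but is not a superkey — split on MatchID --> Position, Season, Stadium, TeamID, giving {MatchID, Position, Season, Stadium, TeamID} and {League, MatchID}.
{MatchID, Position, Season, Stadium, TeamID}: {Season} determines {Season, Stadium} here but is not a superkey — split on Season --> Stadium, giving {Season, Stadium} and {MatchID, Position, Season, TeamID}.
{Season, Stadium} is in BCNF.
{MatchID, Position, Season, TeamID} is in BCNF.
{League, MatchID} is in BCNF.

{League, MatchID}; {MatchID, Position, Season, TeamID}; {Season, Stadium}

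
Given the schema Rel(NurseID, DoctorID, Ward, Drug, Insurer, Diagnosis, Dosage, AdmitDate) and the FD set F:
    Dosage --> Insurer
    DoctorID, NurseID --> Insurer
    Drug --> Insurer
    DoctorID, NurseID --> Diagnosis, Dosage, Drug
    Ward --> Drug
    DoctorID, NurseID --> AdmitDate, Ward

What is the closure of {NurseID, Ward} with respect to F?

Start with {NurseID, Ward}.
Ward --> Drug applies; add {Drug} → now {Drug, NurseID, Ward}.
Drug --> Insurer applies; add {Insurer} → now {Drug, Insurer, NurseID, Ward}.
No further FD applies.

{Drug, Insurer, NurseID, Ward}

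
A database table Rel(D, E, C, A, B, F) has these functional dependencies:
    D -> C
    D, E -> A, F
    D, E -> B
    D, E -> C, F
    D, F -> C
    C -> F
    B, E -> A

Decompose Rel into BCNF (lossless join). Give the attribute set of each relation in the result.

{A, B, E}; {B, D, E}; {C, D}; {C, F}

Candidate key of the original relation: {D, E}.
Within {A, B, C, D, E, F}: {D}⁺ ∩ {A, B, C, D, E, F} = {C, D, F}, not the whole set, so D -> C, F violates BCNF; decompose into {C, D, F} and {A, B, D, E}.
Within {C, D, F}: {C}⁺ ∩ {C, D, F} = {C, F}, not the whole set, so C -> F violates BCNF; decompose into {C, F} and {C, D}.
{C, F} has no BCNF violation.
{C, D} has no BCNF violation.
Within {A, B, D, E}: {B, E}⁺ ∩ {A, B, D, E} = {A, B, E}, not the whole set, so B, E -> A violates BCNF; decompose into {A, B, E} and {B, D, E}.
{A, B, E} has no BCNF violation.
{B, D, E} has no BCNF violation.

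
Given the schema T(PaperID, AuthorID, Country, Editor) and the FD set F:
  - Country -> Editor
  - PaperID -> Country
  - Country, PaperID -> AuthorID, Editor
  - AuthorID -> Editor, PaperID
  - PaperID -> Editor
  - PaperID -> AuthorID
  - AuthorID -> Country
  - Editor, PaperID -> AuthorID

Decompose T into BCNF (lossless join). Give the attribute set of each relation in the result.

Candidate keys of the original relation: {AuthorID}, {PaperID}.
{AuthorID, Country, Editor, PaperID}: {Country} determines {Country, Editor} here but is not a superkey — split on Country -> Editor, giving {Country, Editor} and {AuthorID, Country, PaperID}.
{Country, Editor}: every determinant is a superkey — BCNF.
{AuthorID, Country, PaperID}: every determinant is a superkey — BCNF.

{AuthorID, Country, PaperID}; {Country, Editor}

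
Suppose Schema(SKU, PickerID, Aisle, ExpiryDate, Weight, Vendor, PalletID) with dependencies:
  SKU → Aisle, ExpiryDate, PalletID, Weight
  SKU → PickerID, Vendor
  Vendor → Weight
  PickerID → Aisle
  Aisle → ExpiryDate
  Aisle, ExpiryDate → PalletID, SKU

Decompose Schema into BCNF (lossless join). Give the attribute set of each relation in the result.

{Aisle, ExpiryDate, PalletID, PickerID, SKU, Vendor}; {Vendor, Weight}

Candidate keys of the original relation: {Aisle}, {PickerID}, {SKU}.
Within {Aisle, ExpiryDate, PalletID, PickerID, SKU, Vendor, Weight}: {Vendor}⁺ ∩ {Aisle, ExpiryDate, PalletID, PickerID, SKU, Vendor, Weight} = {Vendor, Weight}, not the whole set, so Vendor → Weight violates BCNF; decompose into {Vendor, Weight} and {Aisle, ExpiryDate, PalletID, PickerID, SKU, Vendor}.
{Vendor, Weight} has no BCNF violation.
{Aisle, ExpiryDate, PalletID, PickerID, SKU, Vendor} has no BCNF violation.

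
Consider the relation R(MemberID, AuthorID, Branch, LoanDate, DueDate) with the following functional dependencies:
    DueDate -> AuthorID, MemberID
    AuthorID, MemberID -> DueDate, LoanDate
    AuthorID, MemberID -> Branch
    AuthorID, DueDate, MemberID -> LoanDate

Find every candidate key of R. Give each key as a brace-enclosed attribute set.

{AuthorID, MemberID}, {DueDate}

{DueDate} is a candidate key since {DueDate}⁺ = {AuthorID, Branch, DueDate, LoanDate, MemberID} covers every attribute.
{AuthorID, MemberID} is a candidate key since {AuthorID, MemberID}⁺ = {AuthorID, Branch, DueDate, LoanDate, MemberID} covers every attribute.
Any other superkey properly contains one of these, so there are no further candidate keys.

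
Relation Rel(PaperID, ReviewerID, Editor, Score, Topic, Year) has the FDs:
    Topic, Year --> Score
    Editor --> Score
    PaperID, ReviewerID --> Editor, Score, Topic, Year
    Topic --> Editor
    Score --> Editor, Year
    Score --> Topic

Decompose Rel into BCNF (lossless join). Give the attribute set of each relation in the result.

{Editor, Score, Topic, Year}; {PaperID, ReviewerID, Topic}

Candidate key of the original relation: {PaperID, ReviewerID}.
{Editor, PaperID, ReviewerID, Score, Topic, Year}: {Topic, Year} determines {Editor, Score, Topic, Year} here but is not a superkey — split on Topic, Year --> Editor, Score, giving {Editor, Score, Topic, Year} and {PaperID, ReviewerID, Topic, Year}.
{Editor, Score, Topic, Year} has no BCNF violation.
{PaperID, ReviewerID, Topic, Year}: {Topic} determines {Topic, Year} here but is not a superkey — split on Topic --> Year, giving {Topic, Year} and {PaperID, ReviewerID, Topic}.
{Topic, Year} has no BCNF violation.
{PaperID, ReviewerID, Topic} has no BCNF violation.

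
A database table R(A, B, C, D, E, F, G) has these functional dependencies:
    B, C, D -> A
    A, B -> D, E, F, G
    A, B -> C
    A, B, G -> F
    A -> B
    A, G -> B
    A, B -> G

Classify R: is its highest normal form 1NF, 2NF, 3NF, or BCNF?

BCNF

Candidate keys: {A}, {B, C, D}. Prime attributes: {A, B, C, D}.
The left-hand side of every FD is a superkey, so BCNF is satisfied.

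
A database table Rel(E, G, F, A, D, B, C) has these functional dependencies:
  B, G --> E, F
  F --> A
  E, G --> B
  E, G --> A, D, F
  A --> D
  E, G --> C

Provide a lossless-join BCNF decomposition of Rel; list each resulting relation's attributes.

Candidate keys of the original relation: {B, G}, {E, G}.
{A, B, C, D, E, F, G}: {F} determines {A, D, F} here but is not a superkey — split on F --> A, D, giving {A, D, F} and {B, C, E, F, G}.
{A, D, F}: {A} determines {A, D} here but is not a superkey — split on A --> D, giving {A, D} and {A, F}.
{A, D}: every determinant is a superkey — BCNF.
{A, F}: every determinant is a superkey — BCNF.
{B, C, E, F, G}: every determinant is a superkey — BCNF.

{A, D}; {A, F}; {B, C, E, F, G}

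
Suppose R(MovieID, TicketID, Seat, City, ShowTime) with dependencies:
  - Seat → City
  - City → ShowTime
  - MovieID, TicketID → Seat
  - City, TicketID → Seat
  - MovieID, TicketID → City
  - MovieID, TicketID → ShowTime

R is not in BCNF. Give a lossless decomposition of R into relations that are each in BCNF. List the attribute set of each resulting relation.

{City, Seat}; {City, ShowTime}; {MovieID, Seat, TicketID}

Candidate key of the original relation: {MovieID, TicketID}.
{City, MovieID, Seat, ShowTime, TicketID}: {Seat} determines {City, Seat, ShowTime} here but is not a superkey — split on Seat → City, ShowTime, giving {City, Seat, ShowTime} and {MovieID, Seat, TicketID}.
{City, Seat, ShowTime}: {City} determines {City, ShowTime} here but is not a superkey — split on City → ShowTime, giving {City, ShowTime} and {City, Seat}.
{City, ShowTime} has no BCNF violation.
{City, Seat} has no BCNF violation.
{MovieID, Seat, TicketID} has no BCNF violation.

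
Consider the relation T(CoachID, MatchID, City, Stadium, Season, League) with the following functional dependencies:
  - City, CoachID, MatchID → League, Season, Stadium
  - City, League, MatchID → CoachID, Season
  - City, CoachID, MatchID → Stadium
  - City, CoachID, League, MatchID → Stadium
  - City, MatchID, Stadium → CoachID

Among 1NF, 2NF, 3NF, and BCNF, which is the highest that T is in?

BCNF

Candidate keys: {City, CoachID, MatchID}, {City, League, MatchID}, {City, MatchID, Stadium}. Prime attributes: {City, CoachID, League, MatchID, Stadium}.
Every FD has a superkey on the left, so the relation is in BCNF.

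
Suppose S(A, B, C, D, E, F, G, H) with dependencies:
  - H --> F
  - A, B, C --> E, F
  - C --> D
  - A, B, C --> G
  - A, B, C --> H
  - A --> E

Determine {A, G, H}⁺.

{A, E, F, G, H}

Start with {A, G, H}.
H --> F applies; add {F} → now {A, F, G, H}.
A --> E applies; add {E} → now {A, E, F, G, H}.
No further FD applies.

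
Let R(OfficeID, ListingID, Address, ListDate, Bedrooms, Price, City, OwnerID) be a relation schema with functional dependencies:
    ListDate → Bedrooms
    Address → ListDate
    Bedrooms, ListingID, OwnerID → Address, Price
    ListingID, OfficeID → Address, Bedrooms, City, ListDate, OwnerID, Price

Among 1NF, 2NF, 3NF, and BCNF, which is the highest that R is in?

2NF

Candidate key: {ListingID, OfficeID}. Prime attributes: {ListingID, OfficeID}.
ListDate → Bedrooms: {ListDate}⁺ = {Bedrooms, ListDate}, which is not all of the attributes, so the left side is not a superkey — BCNF is violated.
ListDate → Bedrooms has non-prime {Bedrooms} on the right and a non-superkey on the left, so 3NF fails.
No proper subset of a key has a non-prime attribute in its closure, so there is no partial dependency; 2NF holds.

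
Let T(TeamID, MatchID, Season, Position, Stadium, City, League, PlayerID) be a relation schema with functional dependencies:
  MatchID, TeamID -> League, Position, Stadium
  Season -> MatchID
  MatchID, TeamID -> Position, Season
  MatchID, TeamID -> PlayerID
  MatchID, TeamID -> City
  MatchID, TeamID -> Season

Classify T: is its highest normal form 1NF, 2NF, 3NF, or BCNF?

Candidate keys: {MatchID, TeamID}, {Season, TeamID}. Prime attributes: {MatchID, Season, TeamID}.
Season -> MatchID breaks BCNF: {Season}⁺ = {MatchID, Season}, so {Season} is not a superkey.
Its right-hand attributes {MatchID} are all prime, as are those of every other non-superkey FD — the relation is in 3NF.

3NF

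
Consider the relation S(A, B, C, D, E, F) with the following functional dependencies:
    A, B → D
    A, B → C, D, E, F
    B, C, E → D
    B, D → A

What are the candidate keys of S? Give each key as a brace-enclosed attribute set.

No FD produces {B}, so it must be in every candidate key.
{A, B}⁺ = {A, B, C, D, E, F}, which is every attribute, so {A, B} is a candidate key.
{B, D}⁺ = {A, B, C, D, E, F}, which is every attribute, so {B, D} is a candidate key.
{B, C, E}⁺ = {A, B, C, D, E, F}, which is every attribute, so {B, C, E} is a candidate key.
Any other superkey properly contains one of these, so there are no further candidate keys.

{A, B}, {B, C, E}, {B, D}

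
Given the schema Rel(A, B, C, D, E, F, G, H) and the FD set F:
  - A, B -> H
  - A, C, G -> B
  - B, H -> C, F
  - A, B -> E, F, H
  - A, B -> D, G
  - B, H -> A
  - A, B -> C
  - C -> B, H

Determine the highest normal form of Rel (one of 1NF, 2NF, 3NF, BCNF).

Candidate keys: {A, B}, {B, H}, {C}. Prime attributes: {A, B, C, H}.
The left-hand side of every FD is a superkey, so BCNF is satisfied.

BCNF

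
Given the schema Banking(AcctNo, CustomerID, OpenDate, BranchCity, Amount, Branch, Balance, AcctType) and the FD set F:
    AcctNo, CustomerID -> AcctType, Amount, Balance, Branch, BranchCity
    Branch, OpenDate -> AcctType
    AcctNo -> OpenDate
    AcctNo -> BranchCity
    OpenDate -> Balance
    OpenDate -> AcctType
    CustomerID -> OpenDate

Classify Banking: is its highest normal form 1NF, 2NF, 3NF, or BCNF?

Candidate key: {AcctNo, CustomerID}. Prime attributes: {AcctNo, CustomerID}.
For Branch, OpenDate -> AcctType we have {Branch, OpenDate}⁺ = {AcctType, Balance, Branch, OpenDate}; {Branch, OpenDate} is not a superkey, so BCNF fails.
Branch, OpenDate -> AcctType has non-prime {AcctType} on the right and a non-superkey on the left, so 3NF fails.
The proper key subset {AcctNo} of {AcctNo, CustomerID} determines non-prime {AcctType, Balance, BranchCity, OpenDate}, so the relation is not even in 2NF.

1NF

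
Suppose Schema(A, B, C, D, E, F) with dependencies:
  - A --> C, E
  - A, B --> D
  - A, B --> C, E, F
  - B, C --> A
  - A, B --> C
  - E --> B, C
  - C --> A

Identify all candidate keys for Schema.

{A}⁺ = {A, B, C, D, E, F}, which is every attribute, so {A} is a candidate key.
{C}⁺ = {A, B, C, D, E, F}, which is every attribute, so {C} is a candidate key.
{E}⁺ = {A, B, C, D, E, F}, which is every attribute, so {E} is a candidate key.
No proper subset of any of these is a key, and no other minimal superkey exists.

{A}, {C}, {E}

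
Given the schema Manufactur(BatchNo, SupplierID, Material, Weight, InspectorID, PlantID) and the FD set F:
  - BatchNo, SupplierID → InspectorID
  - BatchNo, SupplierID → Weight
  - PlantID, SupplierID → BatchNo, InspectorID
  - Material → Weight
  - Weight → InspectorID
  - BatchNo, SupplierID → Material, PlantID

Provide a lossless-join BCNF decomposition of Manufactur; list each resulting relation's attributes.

Candidate keys of the original relation: {BatchNo, SupplierID}, {PlantID, SupplierID}.
Within {BatchNo, InspectorID, Material, PlantID, SupplierID, Weight}: {Material}⁺ ∩ {BatchNo, InspectorID, Material, PlantID, SupplierID, Weight} = {InspectorID, Material, Weight}, not the whole set, so Material → InspectorID, Weight violates BCNF; decompose into {InspectorID, Material, Weight} and {BatchNo, Material, PlantID, SupplierID}.
Within {InspectorID, Material, Weight}: {Weight}⁺ ∩ {InspectorID, Material, Weight} = {InspectorID, Weight}, not the whole set, so Weight → InspectorID violates BCNF; decompose into {InspectorID, Weight} and {Material, Weight}.
{InspectorID, Weight} has no BCNF violation.
{Material, Weight} has no BCNF violation.
{BatchNo, Material, PlantID, SupplierID} has no BCNF violation.

{BatchNo, Material, PlantID, SupplierID}; {InspectorID, Weight}; {Material, Weight}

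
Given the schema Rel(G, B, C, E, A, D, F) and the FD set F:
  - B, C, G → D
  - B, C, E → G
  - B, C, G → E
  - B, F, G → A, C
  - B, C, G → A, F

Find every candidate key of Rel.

No FD produces {B}, so it must be in every candidate key.
{B, C, E}⁺ = {A, B, C, D, E, F, G} — all of the relation — so {B, C, E} is a candidate key.
{B, C, G}⁺ = {A, B, C, D, E, F, G} — all of the relation — so {B, C, G} is a candidate key.
{B, F, G}⁺ = {A, B, C, D, E, F, G} — all of the relation — so {B, F, G} is a candidate key.
No proper subset of any of these is a key, and no other minimal superkey exists.

{B, C, E}, {B, C, G}, {B, F, G}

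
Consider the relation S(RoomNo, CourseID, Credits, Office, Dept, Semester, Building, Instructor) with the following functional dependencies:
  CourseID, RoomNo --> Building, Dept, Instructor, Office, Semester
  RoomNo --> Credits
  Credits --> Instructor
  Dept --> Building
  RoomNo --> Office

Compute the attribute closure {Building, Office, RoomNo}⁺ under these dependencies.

{Building, Credits, Instructor, Office, RoomNo}

Start with {Building, Office, RoomNo}.
RoomNo --> Credits applies; add {Credits} → now {Building, Credits, Office, RoomNo}.
Credits --> Instructor applies; add {Instructor} → now {Building, Credits, Instructor, Office, RoomNo}.
No further FD applies.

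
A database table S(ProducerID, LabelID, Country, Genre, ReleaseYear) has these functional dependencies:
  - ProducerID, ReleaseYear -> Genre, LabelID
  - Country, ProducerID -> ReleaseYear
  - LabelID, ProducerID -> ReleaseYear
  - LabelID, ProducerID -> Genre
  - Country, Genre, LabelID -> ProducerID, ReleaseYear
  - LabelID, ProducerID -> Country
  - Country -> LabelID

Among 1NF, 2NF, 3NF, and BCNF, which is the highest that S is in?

Candidate keys: {Country, Genre}, {Country, ProducerID}, {LabelID, ProducerID}, {ProducerID, ReleaseYear}. Prime attributes: {Country, Genre, LabelID, ProducerID, ReleaseYear}.
Country -> LabelID: {Country}⁺ = {Country, LabelID}, which is not all of the attributes, so the left side is not a superkey — BCNF is violated.
But every attribute on its right side ({LabelID}) is prime, and the same holds for every other non-superkey FD, so 3NF still holds.

3NF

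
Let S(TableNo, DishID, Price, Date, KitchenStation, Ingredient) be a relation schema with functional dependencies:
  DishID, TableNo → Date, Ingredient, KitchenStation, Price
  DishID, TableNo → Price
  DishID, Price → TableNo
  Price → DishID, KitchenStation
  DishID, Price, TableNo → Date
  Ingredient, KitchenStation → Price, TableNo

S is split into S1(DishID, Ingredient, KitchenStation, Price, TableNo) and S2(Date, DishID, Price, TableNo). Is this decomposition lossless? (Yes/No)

The shared attributes are {DishID, Price, TableNo} and {DishID, Price, TableNo}⁺ = {Date, DishID, Ingredient, KitchenStation, Price, TableNo}.
This includes all of S1, so the common attributes are a superkey of S1 — the join is lossless.

Yes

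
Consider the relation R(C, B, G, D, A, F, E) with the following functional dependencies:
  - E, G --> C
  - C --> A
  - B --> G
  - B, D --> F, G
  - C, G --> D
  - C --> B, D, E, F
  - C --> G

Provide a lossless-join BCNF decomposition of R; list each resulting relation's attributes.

Candidate keys of the original relation: {B, E}, {C}, {E, G}.
In {A, B, C, D, E, F, G}, {B} is not a superkey ({B}⁺ restricted to this set is {B, G}), so split on B --> G into {B, G} and {A, B, C, D, E, F}.
{B, G}: every determinant is a superkey — BCNF.
In {A, B, C, D, E, F}, {B, D} is not a superkey ({B, D}⁺ restricted to this set is {B, D, F}), so split on B, D --> F into {B, D, F} and {A, B, C, D, E}.
{B, D, F}: every determinant is a superkey — BCNF.
{A, B, C, D, E}: every determinant is a superkey — BCNF.

{A, B, C, D, E}; {B, D, F}; {B, G}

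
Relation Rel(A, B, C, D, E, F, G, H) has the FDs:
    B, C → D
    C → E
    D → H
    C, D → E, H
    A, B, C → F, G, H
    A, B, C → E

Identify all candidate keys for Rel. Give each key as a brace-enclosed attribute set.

{A, B, C}

No FD produces {A, B, C}, so they must be in every candidate key.
Closure of {A, B, C} is {A, B, C, D, E, F, G, H}, the whole schema; {A, B, C} is a candidate key.
Every other attribute set either contains this one or has a smaller closure.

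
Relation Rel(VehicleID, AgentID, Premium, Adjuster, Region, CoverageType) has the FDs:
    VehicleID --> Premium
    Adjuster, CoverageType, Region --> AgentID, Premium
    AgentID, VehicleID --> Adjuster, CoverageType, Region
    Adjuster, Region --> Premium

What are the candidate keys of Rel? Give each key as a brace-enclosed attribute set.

{Adjuster, CoverageType, Region, VehicleID}, {AgentID, VehicleID}

Attributes never on any right-hand side: {VehicleID} — every candidate key must contain it.
Closure of {AgentID, VehicleID} is {Adjuster, AgentID, CoverageType, Premium, Region, VehicleID}, the whole schema; {AgentID, VehicleID} is a candidate key.
Closure of {Adjuster, CoverageType, Region, VehicleID} is {Adjuster, AgentID, CoverageType, Premium, Region, VehicleID}, the whole schema; {Adjuster, CoverageType, Region, VehicleID} is a candidate key.
Any other superkey properly contains one of these, so there are no further candidate keys.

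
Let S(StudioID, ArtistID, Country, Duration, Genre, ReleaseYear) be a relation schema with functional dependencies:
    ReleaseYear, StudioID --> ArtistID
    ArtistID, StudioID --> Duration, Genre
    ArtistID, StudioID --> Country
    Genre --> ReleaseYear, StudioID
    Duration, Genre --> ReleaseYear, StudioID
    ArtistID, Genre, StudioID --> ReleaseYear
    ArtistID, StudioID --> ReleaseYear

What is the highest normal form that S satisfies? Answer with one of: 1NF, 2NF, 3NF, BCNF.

Candidate keys: {ArtistID, StudioID}, {Genre}, {ReleaseYear, StudioID}. Prime attributes: {ArtistID, Genre, ReleaseYear, StudioID}.
Every FD has a superkey on the left, so the relation is in BCNF.

BCNF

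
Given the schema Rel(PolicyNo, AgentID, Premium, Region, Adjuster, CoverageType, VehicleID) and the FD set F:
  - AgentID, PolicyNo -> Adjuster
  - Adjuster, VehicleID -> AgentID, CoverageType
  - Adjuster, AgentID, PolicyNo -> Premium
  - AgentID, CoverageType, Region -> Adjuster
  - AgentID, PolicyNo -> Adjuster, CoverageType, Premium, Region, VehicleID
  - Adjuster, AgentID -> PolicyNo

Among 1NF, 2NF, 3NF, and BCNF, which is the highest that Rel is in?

Candidate keys: {Adjuster, AgentID}, {Adjuster, VehicleID}, {AgentID, CoverageType, Region}, {AgentID, PolicyNo}. Prime attributes: {Adjuster, AgentID, CoverageType, PolicyNo, Region, VehicleID}.
Every FD has a superkey on the left, so the relation is in BCNF.

BCNF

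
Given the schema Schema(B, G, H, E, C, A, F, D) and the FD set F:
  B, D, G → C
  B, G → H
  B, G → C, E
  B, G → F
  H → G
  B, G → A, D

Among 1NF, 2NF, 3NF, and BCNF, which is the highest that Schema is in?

Candidate keys: {B, G}, {B, H}. Prime attributes: {B, G, H}.
For H → G we have {H}⁺ = {G, H}; {H} is not a superkey, so BCNF fails.
But every attribute on its right side ({G}) is prime, and the same holds for every other non-superkey FD, so 3NF still holds.

3NF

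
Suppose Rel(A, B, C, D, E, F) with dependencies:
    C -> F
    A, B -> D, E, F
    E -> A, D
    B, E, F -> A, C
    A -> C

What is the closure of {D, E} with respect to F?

Start with {D, E}.
E -> A, D applies; add {A} → now {A, D, E}.
A -> C applies; add {C} → now {A, C, D, E}.
C -> F applies; add {F} → now {A, C, D, E, F}.
No further FD applies.

{A, C, D, E, F}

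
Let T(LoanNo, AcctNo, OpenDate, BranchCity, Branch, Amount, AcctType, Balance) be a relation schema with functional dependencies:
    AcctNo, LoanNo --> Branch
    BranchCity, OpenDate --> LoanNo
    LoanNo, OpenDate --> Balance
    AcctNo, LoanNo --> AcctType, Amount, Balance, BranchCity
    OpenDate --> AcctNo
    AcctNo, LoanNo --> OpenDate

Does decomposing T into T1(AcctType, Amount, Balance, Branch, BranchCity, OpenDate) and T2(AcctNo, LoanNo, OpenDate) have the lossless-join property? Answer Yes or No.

No

The shared attributes are {OpenDate} and {OpenDate}⁺ = {AcctNo, OpenDate}.
The closure covers neither T1 nor T2 entirely; the join is not lossless.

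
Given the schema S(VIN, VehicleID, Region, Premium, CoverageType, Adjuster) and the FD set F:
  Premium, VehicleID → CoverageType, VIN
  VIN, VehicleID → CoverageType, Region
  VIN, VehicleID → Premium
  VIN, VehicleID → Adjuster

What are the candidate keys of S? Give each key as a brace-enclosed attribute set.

No FD produces {VehicleID}, so it must be in every candidate key.
{Premium, VehicleID} is a candidate key since {Premium, VehicleID}⁺ = {Adjuster, CoverageType, Premium, Region, VIN, VehicleID} covers every attribute.
{VIN, VehicleID} is a candidate key since {VIN, VehicleID}⁺ = {Adjuster, CoverageType, Premium, Region, VIN, VehicleID} covers every attribute.
No proper subset of any of these is a key, and no other minimal superkey exists.

{Premium, VehicleID}, {VIN, VehicleID}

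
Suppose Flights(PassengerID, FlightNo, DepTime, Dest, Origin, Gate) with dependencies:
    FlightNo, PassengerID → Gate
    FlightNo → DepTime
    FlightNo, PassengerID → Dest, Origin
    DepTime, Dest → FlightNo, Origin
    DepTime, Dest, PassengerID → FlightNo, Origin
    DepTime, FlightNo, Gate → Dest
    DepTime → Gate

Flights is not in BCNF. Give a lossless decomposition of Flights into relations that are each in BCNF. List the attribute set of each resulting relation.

Candidate keys of the original relation: {DepTime, Dest, PassengerID}, {FlightNo, PassengerID}.
In {DepTime, Dest, FlightNo, Gate, Origin, PassengerID}, {FlightNo} is not a superkey ({FlightNo}⁺ restricted to this set is {DepTime, Dest, FlightNo, Gate, Origin}), so split on FlightNo → DepTime, Dest, Gate, Origin into {DepTime, Dest, FlightNo, Gate, Origin} and {FlightNo, PassengerID}.
In {DepTime, Dest, FlightNo, Gate, Origin}, {DepTime} is not a superkey ({DepTime}⁺ restricted to this set is {DepTime, Gate}), so split on DepTime → Gate into {DepTime, Gate} and {DepTime, Dest, FlightNo, Origin}.
{DepTime, Gate} is in BCNF.
{DepTime, Dest, FlightNo, Origin} is in BCNF.
{FlightNo, PassengerID} is in BCNF.

{DepTime, Dest, FlightNo, Origin}; {DepTime, Gate}; {FlightNo, PassengerID}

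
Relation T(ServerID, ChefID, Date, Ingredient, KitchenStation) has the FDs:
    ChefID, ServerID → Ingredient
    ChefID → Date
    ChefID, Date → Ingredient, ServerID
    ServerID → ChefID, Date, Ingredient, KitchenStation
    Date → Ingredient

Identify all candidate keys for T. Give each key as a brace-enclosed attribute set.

{ChefID}, {ServerID}

{ChefID} is a candidate key since {ChefID}⁺ = {ChefID, Date, Ingredient, KitchenStation, ServerID} covers every attribute.
{ServerID} is a candidate key since {ServerID}⁺ = {ChefID, Date, Ingredient, KitchenStation, ServerID} covers every attribute.
These are minimal and exhaustive — every other superkey contains one of them.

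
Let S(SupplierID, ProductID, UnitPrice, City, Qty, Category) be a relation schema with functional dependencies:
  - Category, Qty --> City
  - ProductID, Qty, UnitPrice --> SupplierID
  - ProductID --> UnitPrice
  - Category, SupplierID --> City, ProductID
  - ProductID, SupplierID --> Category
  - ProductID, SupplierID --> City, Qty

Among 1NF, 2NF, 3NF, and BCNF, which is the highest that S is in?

1NF

Candidate keys: {Category, SupplierID}, {ProductID, Qty}, {ProductID, SupplierID}. Prime attributes: {Category, ProductID, Qty, SupplierID}.
For Category, Qty --> City we have {Category, Qty}⁺ = {Category, City, Qty}; {Category, Qty} is not a superkey, so BCNF fails.
Because {City} is non-prime and the left side of Category, Qty --> City is not a superkey, the relation is not in 3NF.
{ProductID} is a proper subset of the key {ProductID, Qty}, and {ProductID}⁺ contains the non-prime attribute {UnitPrice} — a partial dependency, so 2NF is violated.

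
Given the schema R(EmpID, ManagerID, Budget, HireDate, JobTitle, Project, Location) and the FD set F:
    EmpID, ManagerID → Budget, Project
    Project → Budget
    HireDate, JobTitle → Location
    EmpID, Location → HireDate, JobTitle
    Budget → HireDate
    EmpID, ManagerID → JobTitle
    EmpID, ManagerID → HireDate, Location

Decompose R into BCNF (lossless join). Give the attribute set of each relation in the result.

{Budget, HireDate}; {Budget, Project}; {EmpID, JobTitle, Location}; {EmpID, Location, ManagerID, Project}

Candidate key of the original relation: {EmpID, ManagerID}.
Within {Budget, EmpID, HireDate, JobTitle, Location, ManagerID, Project}: {Project}⁺ ∩ {Budget, EmpID, HireDate, JobTitle, Location, ManagerID, Project} = {Budget, HireDate, Project}, not the whole set, so Project → Budget, HireDate violates BCNF; decompose into {Budget, HireDate, Project} and {EmpID, JobTitle, Location, ManagerID, Project}.
Within {Budget, HireDate, Project}: {Budget}⁺ ∩ {Budget, HireDate, Project} = {Budget, HireDate}, not the whole set, so Budget → HireDate violates BCNF; decompose into {Budget, HireDate} and {Budget, Project}.
{Budget, HireDate} has no BCNF violation.
{Budget, Project} has no BCNF violation.
Within {EmpID, JobTitle, Location, ManagerID, Project}: {EmpID, Location}⁺ ∩ {EmpID, JobTitle, Location, ManagerID, Project} = {EmpID, JobTitle, Location}, not the whole set, so EmpID, Location → JobTitle violates BCNF; decompose into {EmpID, JobTitle, Location} and {EmpID, Location, ManagerID, Project}.
{EmpID, JobTitle, Location} has no BCNF violation.
{EmpID, Location, ManagerID, Project} has no BCNF violation.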